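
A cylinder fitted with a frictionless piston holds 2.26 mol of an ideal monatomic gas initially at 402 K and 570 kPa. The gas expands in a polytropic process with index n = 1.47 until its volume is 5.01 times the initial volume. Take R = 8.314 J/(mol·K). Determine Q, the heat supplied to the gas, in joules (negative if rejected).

2520 J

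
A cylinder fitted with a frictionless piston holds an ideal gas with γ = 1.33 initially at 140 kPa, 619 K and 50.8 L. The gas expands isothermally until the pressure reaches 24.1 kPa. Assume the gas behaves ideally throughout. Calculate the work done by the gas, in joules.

12500 J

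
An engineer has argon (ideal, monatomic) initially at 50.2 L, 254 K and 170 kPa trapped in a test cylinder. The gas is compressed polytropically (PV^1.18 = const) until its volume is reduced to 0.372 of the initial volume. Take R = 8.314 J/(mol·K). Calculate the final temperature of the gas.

Polytropic n=1.18: T₂ = T₁(V₁/V₂)^(n−1) = 254×(2.69)^0.18 = 303 K; P₂ = P₁(V₁/V₂)^n = 546 kPa.

303 K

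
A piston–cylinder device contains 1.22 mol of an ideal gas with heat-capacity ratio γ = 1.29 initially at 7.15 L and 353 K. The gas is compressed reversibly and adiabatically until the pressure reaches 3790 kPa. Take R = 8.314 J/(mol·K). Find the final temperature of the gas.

P₁ = nRT₁/V₁ = 1.22×8.314×353/7.15 = 501 kPa.
Adiabatic: T₂/T₁ = (P₂/P₁)^((γ−1)/γ) ⇒ T₂ = 353×(7.57)^0.225 = 556 K; V₂ = 1.49 L.

556 K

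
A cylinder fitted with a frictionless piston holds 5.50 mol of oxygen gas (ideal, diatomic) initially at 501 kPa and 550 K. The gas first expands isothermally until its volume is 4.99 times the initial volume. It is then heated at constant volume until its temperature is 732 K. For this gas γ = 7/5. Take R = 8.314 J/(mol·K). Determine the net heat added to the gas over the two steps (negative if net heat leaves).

V₁ = nRT₁/P₁ = 5.50×8.314×550/501 = 50.2 L.
Step 1 — Isothermal: T stays 550 K; PV = const ⇒ V₂ = 250 L, P₂ = 100 kPa.
ΔU = 0 (ideal gas, T constant).
W = nRT ln(V₂/V₁) = 5.50×8.314×550×ln(4.99) = 40400 J.
Q = ΔU + W = 40400 J.
State after step 1: P = 100 kPa, V = 250 L, T = 550 K.
Step 2 — Isochoric: V stays 250 L; P/T = const ⇒ T₂ = 732 K, P₂ = 134 kPa.
W = 0 (no volume change).
ΔU = nCvΔT = 5.50×20.8×(732−550) = 20800 J.
Q = ΔU = 20800 J.
Net over both steps: W = 40400 J, Q = 61200 J, ΔU = 20800 J.

61200 J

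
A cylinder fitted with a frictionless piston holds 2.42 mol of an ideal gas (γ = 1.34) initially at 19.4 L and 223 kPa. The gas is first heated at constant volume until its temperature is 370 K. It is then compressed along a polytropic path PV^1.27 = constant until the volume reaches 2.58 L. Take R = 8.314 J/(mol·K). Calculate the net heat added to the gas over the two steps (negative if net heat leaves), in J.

T₁ = P₁V₁/(nR) = 223×19.4/(2.42×8.314) = 215 K.
Step 1 — Isochoric: V stays 19.4 L; P/T = const ⇒ T₂ = 370 K, P₂ = 384 kPa.
W = 0 (no volume change).
ΔU = nCvΔT = 2.42×24.5×(370−215) = 9170 J.
Q = ΔU = 9170 J.
State after step 1: P = 384 kPa, V = 19.4 L, T = 370 K.
Step 2 — Polytropic n=1.27: T₂ = T₁(V₁/V₂)^(n−1) = 370×(7.52)^0.27 = 638 K; P₂ = P₁(V₁/V₂)^n = 4970 kPa.
W = (P₁V₁−P₂V₂)/(n−1) = (384×19.4−4970×2.58)/0.27 = -20000 J.
ΔU = nCvΔT = 2.42×24.5×(638−370) = 15900 J.
Q = ΔU + W = -4110 J.
Net over both steps: W = -20000 J, Q = 5060 J, ΔU = 25000 J.

5060 J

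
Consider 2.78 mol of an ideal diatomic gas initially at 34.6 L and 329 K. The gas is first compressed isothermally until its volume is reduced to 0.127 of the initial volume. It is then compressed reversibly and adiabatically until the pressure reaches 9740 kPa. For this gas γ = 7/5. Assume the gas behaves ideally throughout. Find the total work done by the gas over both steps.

-27800 J

P₁ = nRT₁/V₁ = 2.78×8.314×329/34.6 = 220 kPa.
Step 1 — Isothermal: T stays 329 K; PV = const ⇒ V₂ = 4.39 L, P₂ = 1730 kPa.
ΔU = 0 (ideal gas, T constant).
W = nRT ln(V₂/V₁) = 2.78×8.314×329×ln(0.127) = -15700 J.
Q = ΔU + W = -15700 J.
State after step 1: P = 1730 kPa, V = 4.39 L, T = 329 K.
Step 2 — Adiabatic: T₂/T₁ = (P₂/P₁)^((γ−1)/γ) ⇒ T₂ = 329×(5.63)^0.286 = 539 K; V₂ = 1.28 L.
ΔU = nCvΔT = 2.78×20.8×(539−329) = 12100 J.
Q = 0 for an adiabatic process, so W = −ΔU = -12100 J.
Net over both steps: W = -27800 J, Q = -15700 J, ΔU = 12100 J.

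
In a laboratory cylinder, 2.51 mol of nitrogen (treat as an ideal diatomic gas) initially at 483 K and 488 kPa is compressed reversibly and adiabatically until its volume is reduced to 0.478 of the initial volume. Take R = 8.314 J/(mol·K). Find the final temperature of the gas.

649 K

V₁ = nRT₁/P₁ = 2.51×8.314×483/488 = 20.7 L.
Adiabatic: TV^(γ−1) = const ⇒ T₂ = 483×(2.09)^0.400 = 649 K; PV^γ = const ⇒ P₂ = 1370 kPa.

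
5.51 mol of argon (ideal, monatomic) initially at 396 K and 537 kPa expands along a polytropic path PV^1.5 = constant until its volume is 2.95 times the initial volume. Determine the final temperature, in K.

V₁ = nRT₁/P₁ = 5.51×8.314×396/537 = 33.8 L.
Polytropic n=1.5: T₂ = T₁(V₁/V₂)^(n−1) = 396×(0.339)^0.50 = 231 K; P₂ = P₁(V₁/V₂)^n = 106 kPa.

231 K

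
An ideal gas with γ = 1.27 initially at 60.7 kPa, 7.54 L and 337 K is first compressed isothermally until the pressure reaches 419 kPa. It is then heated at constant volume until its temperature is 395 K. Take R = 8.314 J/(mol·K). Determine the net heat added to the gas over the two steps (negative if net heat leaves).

n = P₁V₁/(RT₁) = 60.7×7.54/(8.314×337) = 0.163 mol.
Step 1 — Isothermal: T stays 337 K; PV = const ⇒ V₂ = 1.09 L, P₂ = 419 kPa.
ΔU = 0 (ideal gas, T constant).
W = nRT ln(V₂/V₁) = 0.163×8.314×337×ln(0.145) = -884 J.
Q = ΔU + W = -884 J.
State after step 1: P = 419 kPa, V = 1.09 L, T = 337 K.
Step 2 — Isochoric: V stays 1.09 L; P/T = const ⇒ T₂ = 395 K, P₂ = 491 kPa.
W = 0 (no volume change).
ΔU = nCvΔT = 0.163×30.8×(395−337) = 292 J.
Q = ΔU = 292 J.
Net over both steps: W = -884 J, Q = -592 J, ΔU = 292 J.

-592 J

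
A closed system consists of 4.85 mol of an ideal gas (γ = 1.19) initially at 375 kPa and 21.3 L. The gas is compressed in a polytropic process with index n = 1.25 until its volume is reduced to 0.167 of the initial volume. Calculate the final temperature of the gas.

310 K

T₁ = P₁V₁/(nR) = 375×21.3/(4.85×8.314) = 198 K.
Polytropic n=1.25: T₂ = T₁(V₁/V₂)^(n−1) = 198×(5.99)^0.25 = 310 K; P₂ = P₁(V₁/V₂)^n = 3510 kPa.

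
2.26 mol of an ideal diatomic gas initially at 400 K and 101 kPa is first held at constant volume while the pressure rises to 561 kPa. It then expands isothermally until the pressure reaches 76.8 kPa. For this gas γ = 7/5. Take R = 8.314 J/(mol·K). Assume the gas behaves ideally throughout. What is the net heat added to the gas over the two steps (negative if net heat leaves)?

169000 J

V₁ = nRT₁/P₁ = 2.26×8.314×400/101 = 74.4 L.
Step 1 — Isochoric: V stays 74.4 L; P/T = const ⇒ T₂ = 2220 K, P₂ = 561 kPa.
W = 0 (no volume change).
ΔU = nCvΔT = 2.26×20.8×(2220−400) = 85600 J.
Q = ΔU = 85600 J.
State after step 1: P = 561 kPa, V = 74.4 L, T = 2220 K.
Step 2 — Isothermal: T stays 2220 K; PV = const ⇒ V₂ = 544 L, P₂ = 76.8 kPa.
ΔU = 0 (ideal gas, T constant).
W = nRT ln(V₂/V₁) = 2.26×8.314×2220×ln(7.30) = 83000 J.
Q = ΔU + W = 83000 J.
Net over both steps: W = 83000 J, Q = 169000 J, ΔU = 85600 J.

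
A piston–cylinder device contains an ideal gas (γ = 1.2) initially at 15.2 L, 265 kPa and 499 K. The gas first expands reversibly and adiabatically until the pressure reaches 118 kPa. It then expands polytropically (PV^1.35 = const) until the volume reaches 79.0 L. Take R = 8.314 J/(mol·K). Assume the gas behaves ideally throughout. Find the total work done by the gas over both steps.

5450 J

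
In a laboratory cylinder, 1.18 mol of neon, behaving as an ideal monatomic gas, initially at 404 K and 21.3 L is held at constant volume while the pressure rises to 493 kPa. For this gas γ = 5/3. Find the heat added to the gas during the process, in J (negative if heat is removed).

9810 J

P₁ = nRT₁/V₁ = 1.18×8.314×404/21.3 = 186 kPa.
Isochoric: V stays 21.3 L; P/T = const ⇒ T₂ = 1070 K, P₂ = 493 kPa.
W = 0 (no volume change).
ΔU = nCvΔT = 1.18×12.5×(1070−404) = 9810 J.
Q = ΔU = 9810 J.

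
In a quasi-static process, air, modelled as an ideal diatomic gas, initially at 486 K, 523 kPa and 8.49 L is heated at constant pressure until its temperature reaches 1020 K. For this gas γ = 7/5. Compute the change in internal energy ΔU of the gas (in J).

n = P₁V₁/(RT₁) = 523×8.49/(8.314×486) = 1.10 mol.
Isobaric: P stays 523 kPa; V/T = const ⇒ T₂ = 1020 K, V₂ = 17.8 L.
For an ideal gas ΔU = nCvΔT with Cv = (5/2)R = 20.8 J/(mol·K).
ΔU = 1.10×20.8×(1020−486) = 12200 J.

12200 J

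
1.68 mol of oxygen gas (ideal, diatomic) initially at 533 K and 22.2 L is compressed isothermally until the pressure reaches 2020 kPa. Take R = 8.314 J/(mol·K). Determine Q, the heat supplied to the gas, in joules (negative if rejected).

-13400 J

P₁ = nRT₁/V₁ = 1.68×8.314×533/22.2 = 335 kPa.
Isothermal: T stays 533 K; PV = const ⇒ V₂ = 3.69 L, P₂ = 2020 kPa.
ΔU = 0 (ideal gas, T constant).
W = nRT ln(V₂/V₁) = 1.68×8.314×533×ln(0.166) = -13400 J.
Q = ΔU + W = -13400 J.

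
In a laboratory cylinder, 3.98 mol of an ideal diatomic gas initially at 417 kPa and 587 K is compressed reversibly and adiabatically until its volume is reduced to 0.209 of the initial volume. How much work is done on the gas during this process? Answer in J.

V₁ = nRT₁/P₁ = 3.98×8.314×587/417 = 46.6 L.
Adiabatic: TV^(γ−1) = const ⇒ T₂ = 587×(4.78)^0.400 = 1100 K; PV^γ = const ⇒ P₂ = 3730 kPa.
ΔU = nCvΔT = 3.98×20.8×(1100−587) = 42300 J.
Q = 0 for an adiabatic process, so W = −ΔU = -42300 J.
Work done on the gas = −W_by = 42300 J.

42300 J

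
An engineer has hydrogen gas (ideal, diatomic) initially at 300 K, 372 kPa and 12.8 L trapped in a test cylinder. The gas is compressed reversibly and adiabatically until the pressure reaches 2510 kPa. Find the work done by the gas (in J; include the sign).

-8640 J

n = P₁V₁/(RT₁) = 372×12.8/(8.314×300) = 1.91 mol.
Adiabatic: T₂/T₁ = (P₂/P₁)^((γ−1)/γ) ⇒ T₂ = 300×(6.75)^0.286 = 518 K; V₂ = 3.27 L.
ΔU = nCvΔT = 1.91×20.8×(518−300) = 8640 J.
Q = 0 for an adiabatic process, so W = −ΔU = -8640 J.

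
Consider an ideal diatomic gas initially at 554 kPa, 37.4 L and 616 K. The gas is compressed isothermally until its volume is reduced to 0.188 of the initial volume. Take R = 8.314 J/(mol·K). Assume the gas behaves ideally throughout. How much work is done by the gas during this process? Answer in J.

n = P₁V₁/(RT₁) = 554×37.4/(8.314×616) = 4.05 mol.
Isothermal: T stays 616 K; PV = const ⇒ V₂ = 7.03 L, P₂ = 2950 kPa.
W = nRT ln(V₂/V₁) = 4.05×8.314×616×ln(0.188) = -34600 J.

-34600 J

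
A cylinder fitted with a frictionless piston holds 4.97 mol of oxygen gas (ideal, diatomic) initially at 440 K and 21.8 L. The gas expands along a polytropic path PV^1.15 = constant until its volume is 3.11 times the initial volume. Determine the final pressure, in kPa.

P₁ = nRT₁/V₁ = 4.97×8.314×440/21.8 = 834 kPa.
Polytropic n=1.15: T₂ = T₁(V₁/V₂)^(n−1) = 440×(0.322)^0.15 = 371 K; P₂ = P₁(V₁/V₂)^n = 226 kPa.

226 kPa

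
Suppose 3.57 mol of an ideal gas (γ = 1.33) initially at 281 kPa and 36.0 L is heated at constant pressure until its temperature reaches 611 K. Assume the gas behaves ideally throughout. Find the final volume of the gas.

64.5 L

T₁ = P₁V₁/(nR) = 281×36.0/(3.57×8.314) = 341 K.
Isobaric: P stays 281 kPa; V/T = const ⇒ T₂ = 611 K, V₂ = 64.5 L.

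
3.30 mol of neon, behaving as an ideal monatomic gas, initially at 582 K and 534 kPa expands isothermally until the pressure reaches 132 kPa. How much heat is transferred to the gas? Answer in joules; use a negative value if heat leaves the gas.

V₁ = nRT₁/P₁ = 3.30×8.314×582/534 = 29.9 L.
Isothermal: T stays 582 K; PV = const ⇒ V₂ = 121 L, P₂ = 132 kPa.
ΔU = 0 (ideal gas, T constant).
W = nRT ln(V₂/V₁) = 3.30×8.314×582×ln(4.05) = 22300 J.
Q = ΔU + W = 22300 J.

22300 J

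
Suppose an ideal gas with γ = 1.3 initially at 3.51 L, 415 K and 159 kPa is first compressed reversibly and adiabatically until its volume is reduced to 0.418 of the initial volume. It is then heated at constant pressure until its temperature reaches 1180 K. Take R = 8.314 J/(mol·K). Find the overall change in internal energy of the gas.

n = P₁V₁/(RT₁) = 159×3.51/(8.314×415) = 0.162 mol.
Step 1 — Adiabatic: TV^(γ−1) = const ⇒ T₂ = 415×(2.39)^0.300 = 539 K; PV^γ = const ⇒ P₂ = 494 kPa.
ΔU = nCvΔT = 0.162×27.7×(539−415) = 556 J.
Q = 0 for an adiabatic process, so W = −ΔU = -556 J.
State after step 1: P = 494 kPa, V = 1.47 L, T = 539 K.
Step 2 — Isobaric: P stays 494 kPa; V/T = const ⇒ T₂ = 1180 K, V₂ = 3.21 L.
W = PΔV = 494×(3.21−1.47) kPa·L = 862 J.
ΔU = nCvΔT = 0.162×27.7×(1180−539) = 2870 J.
Q = ΔU + W = nCpΔT = 3730 J.
Net over both steps: W = 305 J, Q = 3730 J, ΔU = 3430 J.

3430 J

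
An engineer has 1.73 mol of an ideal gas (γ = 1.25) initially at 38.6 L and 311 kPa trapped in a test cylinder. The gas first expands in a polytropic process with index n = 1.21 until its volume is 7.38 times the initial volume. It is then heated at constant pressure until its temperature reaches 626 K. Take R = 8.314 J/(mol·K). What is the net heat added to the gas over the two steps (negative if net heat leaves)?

8710 J

T₁ = P₁V₁/(nR) = 311×38.6/(1.73×8.314) = 835 K.
Step 1 — Polytropic n=1.21: T₂ = T₁(V₁/V₂)^(n−1) = 835×(0.136)^0.21 = 549 K; P₂ = P₁(V₁/V₂)^n = 27.7 kPa.
W = (P₁V₁−P₂V₂)/(n−1) = (311×38.6−27.7×285)/0.21 = 19600 J.
ΔU = nCvΔT = 1.73×33.3×(549−835) = -16500 J.
Q = ΔU + W = 3140 J.
State after step 1: P = 27.7 kPa, V = 285 L, T = 549 K.
Step 2 — Isobaric: P stays 27.7 kPa; V/T = const ⇒ T₂ = 626 K, V₂ = 325 L.
W = PΔV = 27.7×(325−285) kPa·L = 1110 J.
ΔU = nCvΔT = 1.73×33.3×(626−549) = 4460 J.
Q = ΔU + W = nCpΔT = 5570 J.
Net over both steps: W = 20700 J, Q = 8710 J, ΔU = -12000 J.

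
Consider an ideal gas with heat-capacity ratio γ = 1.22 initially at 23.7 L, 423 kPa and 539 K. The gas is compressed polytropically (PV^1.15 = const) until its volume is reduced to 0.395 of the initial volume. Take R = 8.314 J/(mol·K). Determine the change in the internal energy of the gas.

6810 J

n = P₁V₁/(RT₁) = 423×23.7/(8.314×539) = 2.24 mol.
Polytropic n=1.15: T₂ = T₁(V₁/V₂)^(n−1) = 539×(2.53)^0.15 = 620 K; P₂ = P₁(V₁/V₂)^n = 1230 kPa.
For an ideal gas ΔU = nCvΔT with Cv = R/(γ−1) = 37.8 J/(mol·K).
ΔU = 2.24×37.8×(620−539) = 6810 J.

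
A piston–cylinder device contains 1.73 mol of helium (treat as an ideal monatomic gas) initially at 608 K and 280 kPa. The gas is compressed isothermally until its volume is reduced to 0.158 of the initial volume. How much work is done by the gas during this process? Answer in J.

V₁ = nRT₁/P₁ = 1.73×8.314×608/280 = 31.2 L.
Isothermal: T stays 608 K; PV = const ⇒ V₂ = 4.93 L, P₂ = 1770 kPa.
W = nRT ln(V₂/V₁) = 1.73×8.314×608×ln(0.158) = -16100 J.

-16100 J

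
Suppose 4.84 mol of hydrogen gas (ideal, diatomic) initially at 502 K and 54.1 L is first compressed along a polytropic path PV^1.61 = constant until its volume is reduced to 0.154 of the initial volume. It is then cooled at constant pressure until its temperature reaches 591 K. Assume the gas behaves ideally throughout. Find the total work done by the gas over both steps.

-110000 J

P₁ = nRT₁/V₁ = 4.84×8.314×502/54.1 = 373 kPa.
Step 1 — Polytropic n=1.61: T₂ = T₁(V₁/V₂)^(n−1) = 502×(6.49)^0.61 = 1570 K; P₂ = P₁(V₁/V₂)^n = 7590 kPa.
W = (P₁V₁−P₂V₂)/(n−1) = (373×54.1−7590×8.33)/0.61 = -70600 J.
ΔU = nCvΔT = 4.84×20.8×(1570−502) = 108000 J.
Q = ΔU + W = 37000 J.
State after step 1: P = 7590 kPa, V = 8.33 L, T = 1570 K.
Step 2 — Isobaric: P stays 7590 kPa; V/T = const ⇒ T₂ = 591 K, V₂ = 3.13 L.
W = PΔV = 7590×(3.13−8.33) kPa·L = -39500 J.
ΔU = nCvΔT = 4.84×20.8×(591−1570) = -98600 J.
Q = ΔU + W = nCpΔT = -138000 J.
Net over both steps: W = -110000 J, Q = -101000 J, ΔU = 8950 J.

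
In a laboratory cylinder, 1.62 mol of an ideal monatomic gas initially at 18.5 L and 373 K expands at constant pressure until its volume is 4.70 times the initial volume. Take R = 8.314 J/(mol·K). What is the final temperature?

1750 K

P₁ = nRT₁/V₁ = 1.62×8.314×373/18.5 = 272 kPa.
Isobaric: P stays 272 kPa; V/T = const ⇒ T₂ = 1750 K, V₂ = 87.0 L.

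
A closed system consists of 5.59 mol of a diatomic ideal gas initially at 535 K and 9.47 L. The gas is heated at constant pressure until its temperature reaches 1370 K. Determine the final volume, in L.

24.3 L

P₁ = nRT₁/V₁ = 5.59×8.314×535/9.47 = 2630 kPa.
Isobaric: P stays 2630 kPa; V/T = const ⇒ T₂ = 1370 K, V₂ = 24.3 L.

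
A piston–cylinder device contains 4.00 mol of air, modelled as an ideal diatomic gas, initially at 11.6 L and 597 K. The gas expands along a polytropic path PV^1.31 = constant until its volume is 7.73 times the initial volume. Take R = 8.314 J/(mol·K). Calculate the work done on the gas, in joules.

-30100 J

P₁ = nRT₁/V₁ = 4.00×8.314×597/11.6 = 1710 kPa.
Polytropic n=1.31: T₂ = T₁(V₁/V₂)^(n−1) = 597×(0.129)^0.31 = 317 K; P₂ = P₁(V₁/V₂)^n = 117 kPa.
W = (P₁V₁−P₂V₂)/(n−1) = (1710×11.6−117×89.7)/0.31 = 30100 J.
Work done on the gas = −W_by = -30100 J.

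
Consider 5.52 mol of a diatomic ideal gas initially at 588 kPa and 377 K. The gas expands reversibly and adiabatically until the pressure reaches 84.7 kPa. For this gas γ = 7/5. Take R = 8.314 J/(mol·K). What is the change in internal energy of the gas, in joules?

-18400 J

V₁ = nRT₁/P₁ = 5.52×8.314×377/588 = 29.4 L.
Adiabatic: T₂/T₁ = (P₂/P₁)^((γ−1)/γ) ⇒ T₂ = 377×(0.144)^0.286 = 217 K; V₂ = 117 L.
For an ideal gas ΔU = nCvΔT with Cv = (5/2)R = 20.8 J/(mol·K).
ΔU = 5.52×20.8×(217−377) = -18400 J.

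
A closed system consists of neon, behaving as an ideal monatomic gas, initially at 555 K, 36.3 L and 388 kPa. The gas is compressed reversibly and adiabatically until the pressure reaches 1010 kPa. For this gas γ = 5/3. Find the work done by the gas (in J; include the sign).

n = P₁V₁/(RT₁) = 388×36.3/(8.314×555) = 3.05 mol.
Adiabatic: T₂/T₁ = (P₂/P₁)^((γ−1)/γ) ⇒ T₂ = 555×(2.60)^0.400 = 814 K; V₂ = 20.4 L.
ΔU = nCvΔT = 3.05×12.5×(814−555) = 9850 J.
Q = 0 for an adiabatic process, so W = −ΔU = -9850 J.

-9850 J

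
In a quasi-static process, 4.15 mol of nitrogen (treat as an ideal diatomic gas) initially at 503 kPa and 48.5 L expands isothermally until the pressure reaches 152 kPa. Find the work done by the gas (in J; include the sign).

29200 J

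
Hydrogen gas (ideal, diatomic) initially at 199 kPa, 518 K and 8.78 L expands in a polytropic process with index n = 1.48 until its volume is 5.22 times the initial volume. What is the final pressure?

17.2 kPa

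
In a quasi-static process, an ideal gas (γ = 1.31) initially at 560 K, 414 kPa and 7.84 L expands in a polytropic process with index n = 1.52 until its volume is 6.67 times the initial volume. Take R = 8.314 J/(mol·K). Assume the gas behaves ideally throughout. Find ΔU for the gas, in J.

-6570 J

n = P₁V₁/(RT₁) = 414×7.84/(8.314×560) = 0.697 mol.
Polytropic n=1.52: T₂ = T₁(V₁/V₂)^(n−1) = 560×(0.150)^0.52 = 209 K; P₂ = P₁(V₁/V₂)^n = 23.1 kPa.
For an ideal gas ΔU = nCvΔT with Cv = R/(γ−1) = 26.8 J/(mol·K).
ΔU = 0.697×26.8×(209−560) = -6570 J.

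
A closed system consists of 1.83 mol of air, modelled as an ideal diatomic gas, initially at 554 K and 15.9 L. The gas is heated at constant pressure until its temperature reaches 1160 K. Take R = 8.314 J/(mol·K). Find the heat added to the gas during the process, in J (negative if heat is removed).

32300 J

P₁ = nRT₁/V₁ = 1.83×8.314×554/15.9 = 530 kPa.
Isobaric: P stays 530 kPa; V/T = const ⇒ T₂ = 1160 K, V₂ = 33.3 L.
W = PΔV = 530×(33.3−15.9) kPa·L = 9220 J.
ΔU = nCvΔT = 1.83×20.8×(1160−554) = 23100 J.
Q = ΔU + W = nCpΔT = 32300 J.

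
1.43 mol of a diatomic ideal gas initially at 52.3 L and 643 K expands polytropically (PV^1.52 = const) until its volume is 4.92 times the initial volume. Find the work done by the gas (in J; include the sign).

P₁ = nRT₁/V₁ = 1.43×8.314×643/52.3 = 146 kPa.
Polytropic n=1.52: T₂ = T₁(V₁/V₂)^(n−1) = 643×(0.203)^0.52 = 281 K; P₂ = P₁(V₁/V₂)^n = 13.0 kPa.
W = (P₁V₁−P₂V₂)/(n−1) = (146×52.3−13.0×257)/0.52 = 8280 J.

8280 J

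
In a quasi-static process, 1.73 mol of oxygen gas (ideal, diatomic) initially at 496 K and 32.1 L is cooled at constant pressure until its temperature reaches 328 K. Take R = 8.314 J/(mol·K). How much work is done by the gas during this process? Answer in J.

-2420 J

P₁ = nRT₁/V₁ = 1.73×8.314×496/32.1 = 222 kPa.
Isobaric: P stays 222 kPa; V/T = const ⇒ T₂ = 328 K, V₂ = 21.2 L.
W = PΔV = 222×(21.2−32.1) kPa·L = -2420 J.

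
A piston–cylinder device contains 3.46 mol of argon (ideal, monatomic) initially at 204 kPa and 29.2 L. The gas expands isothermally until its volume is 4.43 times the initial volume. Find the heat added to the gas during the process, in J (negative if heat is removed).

8870 J

T₁ = P₁V₁/(nR) = 204×29.2/(3.46×8.314) = 207 K.
Isothermal: T stays 207 K; PV = const ⇒ V₂ = 129 L, P₂ = 46.0 kPa.
ΔU = 0 (ideal gas, T constant).
W = nRT ln(V₂/V₁) = 3.46×8.314×207×ln(4.43) = 8870 J.
Q = ΔU + W = 8870 J.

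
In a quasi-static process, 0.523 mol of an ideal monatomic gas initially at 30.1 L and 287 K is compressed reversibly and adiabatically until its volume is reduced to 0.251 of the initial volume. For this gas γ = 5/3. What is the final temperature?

P₁ = nRT₁/V₁ = 0.523×8.314×287/30.1 = 41.5 kPa.
Adiabatic: TV^(γ−1) = const ⇒ T₂ = 287×(3.98)^0.667 = 721 K; PV^γ = const ⇒ P₂ = 415 kPa.

721 K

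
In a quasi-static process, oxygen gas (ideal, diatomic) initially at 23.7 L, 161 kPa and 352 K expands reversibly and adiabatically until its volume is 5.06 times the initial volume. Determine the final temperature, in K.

Adiabatic: TV^(γ−1) = const ⇒ T₂ = 352×(0.198)^0.400 = 184 K; PV^γ = const ⇒ P₂ = 16.6 kPa.

184 K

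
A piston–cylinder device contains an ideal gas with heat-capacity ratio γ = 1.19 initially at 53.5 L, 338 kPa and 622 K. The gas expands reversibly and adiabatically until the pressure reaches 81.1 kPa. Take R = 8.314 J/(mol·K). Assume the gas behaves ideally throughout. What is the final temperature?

495 K

Adiabatic: T₂/T₁ = (P₂/P₁)^((γ−1)/γ) ⇒ T₂ = 622×(0.240)^0.160 = 495 K; V₂ = 178 L.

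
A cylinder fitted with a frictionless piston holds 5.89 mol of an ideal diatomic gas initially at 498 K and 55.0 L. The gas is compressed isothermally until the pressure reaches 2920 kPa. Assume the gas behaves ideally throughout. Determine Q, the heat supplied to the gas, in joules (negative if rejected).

-46000 J

P₁ = nRT₁/V₁ = 5.89×8.314×498/55.0 = 443 kPa.
Isothermal: T stays 498 K; PV = const ⇒ V₂ = 8.35 L, P₂ = 2920 kPa.
ΔU = 0 (ideal gas, T constant).
W = nRT ln(V₂/V₁) = 5.89×8.314×498×ln(0.152) = -46000 J.
Q = ΔU + W = -46000 J.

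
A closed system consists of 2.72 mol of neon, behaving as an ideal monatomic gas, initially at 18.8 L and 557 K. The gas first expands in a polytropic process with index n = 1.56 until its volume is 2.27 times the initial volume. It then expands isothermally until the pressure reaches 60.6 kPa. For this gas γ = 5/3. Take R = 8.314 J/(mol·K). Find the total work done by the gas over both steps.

17200 J

P₁ = nRT₁/V₁ = 2.72×8.314×557/18.8 = 670 kPa.
Step 1 — Polytropic n=1.56: T₂ = T₁(V₁/V₂)^(n−1) = 557×(0.441)^0.56 = 352 K; P₂ = P₁(V₁/V₂)^n = 186 kPa.
W = (P₁V₁−P₂V₂)/(n−1) = (670×18.8−186×42.7)/0.56 = 8280 J.
ΔU = nCvΔT = 2.72×12.5×(352−557) = -6960 J.
Q = ΔU + W = 1320 J.
State after step 1: P = 186 kPa, V = 42.7 L, T = 352 K.
Step 2 — Isothermal: T stays 352 K; PV = const ⇒ V₂ = 131 L, P₂ = 60.6 kPa.
ΔU = 0 (ideal gas, T constant).
W = nRT ln(V₂/V₁) = 2.72×8.314×352×ln(3.08) = 8950 J.
Q = ΔU + W = 8950 J.
Net over both steps: W = 17200 J, Q = 10300 J, ΔU = -6960 J.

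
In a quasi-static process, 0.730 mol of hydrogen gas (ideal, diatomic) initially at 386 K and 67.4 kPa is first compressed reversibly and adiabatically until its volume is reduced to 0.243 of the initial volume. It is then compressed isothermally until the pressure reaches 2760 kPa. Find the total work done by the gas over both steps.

-11600 J

V₁ = nRT₁/P₁ = 0.730×8.314×386/67.4 = 34.8 L.
Step 1 — Adiabatic: TV^(γ−1) = const ⇒ T₂ = 386×(4.12)^0.400 = 680 K; PV^γ = const ⇒ P₂ = 488 kPa.
ΔU = nCvΔT = 0.730×20.8×(680−386) = 4460 J.
Q = 0 for an adiabatic process, so W = −ΔU = -4460 J.
State after step 1: P = 488 kPa, V = 8.45 L, T = 680 K.
Step 2 — Isothermal: T stays 680 K; PV = const ⇒ V₂ = 1.49 L, P₂ = 2760 kPa.
ΔU = 0 (ideal gas, T constant).
W = nRT ln(V₂/V₁) = 0.730×8.314×680×ln(0.177) = -7140 J.
Q = ΔU + W = -7140 J.
Net over both steps: W = -11600 J, Q = -7140 J, ΔU = 4460 J.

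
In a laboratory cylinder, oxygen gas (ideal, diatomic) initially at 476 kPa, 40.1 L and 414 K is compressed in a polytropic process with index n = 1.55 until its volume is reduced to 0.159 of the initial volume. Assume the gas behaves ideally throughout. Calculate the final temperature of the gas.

Polytropic n=1.55: T₂ = T₁(V₁/V₂)^(n−1) = 414×(6.29)^0.55 = 1140 K; P₂ = P₁(V₁/V₂)^n = 8230 kPa.

1140 K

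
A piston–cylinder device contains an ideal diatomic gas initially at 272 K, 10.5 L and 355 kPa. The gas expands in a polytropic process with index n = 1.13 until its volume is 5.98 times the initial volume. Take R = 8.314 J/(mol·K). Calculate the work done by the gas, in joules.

n = P₁V₁/(RT₁) = 355×10.5/(8.314×272) = 1.65 mol.
Polytropic n=1.13: T₂ = T₁(V₁/V₂)^(n−1) = 272×(0.167)^0.13 = 216 K; P₂ = P₁(V₁/V₂)^n = 47.0 kPa.
W = (P₁V₁−P₂V₂)/(n−1) = (355×10.5−47.0×62.8)/0.13 = 5950 J.

5950 J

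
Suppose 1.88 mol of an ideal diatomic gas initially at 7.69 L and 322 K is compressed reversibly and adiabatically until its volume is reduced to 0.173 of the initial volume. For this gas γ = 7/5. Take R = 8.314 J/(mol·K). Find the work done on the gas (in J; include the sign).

12800 J

P₁ = nRT₁/V₁ = 1.88×8.314×322/7.69 = 654 kPa.
Adiabatic: TV^(γ−1) = const ⇒ T₂ = 322×(5.78)^0.400 = 650 K; PV^γ = const ⇒ P₂ = 7630 kPa.
ΔU = nCvΔT = 1.88×20.8×(650−322) = 12800 J.
Q = 0 for an adiabatic process, so W = −ΔU = -12800 J.
Work done on the gas = −W_by = 12800 J.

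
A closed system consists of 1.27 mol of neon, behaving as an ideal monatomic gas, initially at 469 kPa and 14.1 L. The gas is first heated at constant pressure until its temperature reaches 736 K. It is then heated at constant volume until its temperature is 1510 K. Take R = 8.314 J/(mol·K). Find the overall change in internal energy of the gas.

T₁ = P₁V₁/(nR) = 469×14.1/(1.27×8.314) = 626 K.
Step 1 — Isobaric: P stays 469 kPa; V/T = const ⇒ T₂ = 736 K, V₂ = 16.6 L.
W = PΔV = 469×(16.6−14.1) kPa·L = 1160 J.
ΔU = nCvΔT = 1.27×12.5×(736−626) = 1740 J.
Q = ΔU + W = nCpΔT = 2900 J.
State after step 1: P = 469 kPa, V = 16.6 L, T = 736 K.
Step 2 — Isochoric: V stays 16.6 L; P/T = const ⇒ T₂ = 1510 K, P₂ = 962 kPa.
W = 0 (no volume change).
ΔU = nCvΔT = 1.27×12.5×(1510−736) = 12300 J.
Q = ΔU = 12300 J.
Net over both steps: W = 1160 J, Q = 15200 J, ΔU = 14000 J.

14000 J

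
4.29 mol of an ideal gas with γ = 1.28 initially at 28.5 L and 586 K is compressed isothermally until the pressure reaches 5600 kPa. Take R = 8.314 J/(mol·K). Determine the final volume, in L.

P₁ = nRT₁/V₁ = 4.29×8.314×586/28.5 = 733 kPa.
Isothermal: T stays 586 K; PV = const ⇒ V₂ = 3.73 L, P₂ = 5600 kPa.

3.73 L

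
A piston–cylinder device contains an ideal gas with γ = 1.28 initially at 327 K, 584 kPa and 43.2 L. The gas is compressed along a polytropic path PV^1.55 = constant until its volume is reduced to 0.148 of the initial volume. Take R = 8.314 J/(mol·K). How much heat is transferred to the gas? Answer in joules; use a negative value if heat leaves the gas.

n = P₁V₁/(RT₁) = 584×43.2/(8.314×327) = 9.28 mol.
Polytropic n=1.55: T₂ = T₁(V₁/V₂)^(n−1) = 327×(6.76)^0.55 = 935 K; P₂ = P₁(V₁/V₂)^n = 11300 kPa.
W = (P₁V₁−P₂V₂)/(n−1) = (584×43.2−11300×6.39)/0.55 = -85300 J.
ΔU = nCvΔT = 9.28×29.7×(935−327) = 168000 J.
Q = ΔU + W = 82300 J.

82300 J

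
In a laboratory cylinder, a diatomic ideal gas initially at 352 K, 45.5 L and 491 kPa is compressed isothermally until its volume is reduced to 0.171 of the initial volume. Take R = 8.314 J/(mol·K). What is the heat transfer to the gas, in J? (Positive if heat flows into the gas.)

-39500 J

n = P₁V₁/(RT₁) = 491×45.5/(8.314×352) = 7.63 mol.
Isothermal: T stays 352 K; PV = const ⇒ V₂ = 7.78 L, P₂ = 2870 kPa.
ΔU = 0 (ideal gas, T constant).
W = nRT ln(V₂/V₁) = 7.63×8.314×352×ln(0.171) = -39500 J.
Q = ΔU + W = -39500 J.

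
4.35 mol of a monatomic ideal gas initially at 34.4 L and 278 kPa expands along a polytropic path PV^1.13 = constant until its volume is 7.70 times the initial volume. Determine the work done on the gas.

-17100 J

T₁ = P₁V₁/(nR) = 278×34.4/(4.35×8.314) = 264 K.
Polytropic n=1.13: T₂ = T₁(V₁/V₂)^(n−1) = 264×(0.130)^0.13 = 203 K; P₂ = P₁(V₁/V₂)^n = 27.7 kPa.
W = (P₁V₁−P₂V₂)/(n−1) = (278×34.4−27.7×265)/0.13 = 17100 J.
Work done on the gas = −W_by = -17100 J.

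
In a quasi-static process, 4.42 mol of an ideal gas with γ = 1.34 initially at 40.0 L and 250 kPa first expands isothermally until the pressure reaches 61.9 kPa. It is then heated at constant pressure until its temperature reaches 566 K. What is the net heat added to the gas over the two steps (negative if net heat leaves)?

T₁ = P₁V₁/(nR) = 250×40.0/(4.42×8.314) = 272 K.
Step 1 — Isothermal: T stays 272 K; PV = const ⇒ V₂ = 162 L, P₂ = 61.9 kPa.
ΔU = 0 (ideal gas, T constant).
W = nRT ln(V₂/V₁) = 4.42×8.314×272×ln(4.04) = 14000 J.
Q = ΔU + W = 14000 J.
State after step 1: P = 61.9 kPa, V = 162 L, T = 272 K.
Step 2 — Isobaric: P stays 61.9 kPa; V/T = const ⇒ T₂ = 566 K, V₂ = 336 L.
W = PΔV = 61.9×(336−162) kPa·L = 10800 J.
ΔU = nCvΔT = 4.42×24.5×(566−272) = 31800 J.
Q = ΔU + W = nCpΔT = 42600 J.
Net over both steps: W = 24800 J, Q = 56500 J, ΔU = 31800 J.

56500 J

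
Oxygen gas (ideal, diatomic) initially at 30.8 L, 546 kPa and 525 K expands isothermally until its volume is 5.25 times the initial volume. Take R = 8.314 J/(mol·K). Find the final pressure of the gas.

Isothermal: T stays 525 K; PV = const ⇒ V₂ = 162 L, P₂ = 104 kPa.

104 kPa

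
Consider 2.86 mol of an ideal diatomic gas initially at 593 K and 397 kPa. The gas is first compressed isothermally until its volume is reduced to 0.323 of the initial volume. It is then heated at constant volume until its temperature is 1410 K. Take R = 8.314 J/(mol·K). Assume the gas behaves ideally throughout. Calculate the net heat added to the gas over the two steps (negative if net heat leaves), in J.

32600 J

V₁ = nRT₁/P₁ = 2.86×8.314×593/397 = 35.5 L.
Step 1 — Isothermal: T stays 593 K; PV = const ⇒ V₂ = 11.5 L, P₂ = 1230 kPa.
ΔU = 0 (ideal gas, T constant).
W = nRT ln(V₂/V₁) = 2.86×8.314×593×ln(0.323) = -15900 J.
Q = ΔU + W = -15900 J.
State after step 1: P = 1230 kPa, V = 11.5 L, T = 593 K.
Step 2 — Isochoric: V stays 11.5 L; P/T = const ⇒ T₂ = 1410 K, P₂ = 2920 kPa.
W = 0 (no volume change).
ΔU = nCvΔT = 2.86×20.8×(1410−593) = 48600 J.
Q = ΔU = 48600 J.
Net over both steps: W = -15900 J, Q = 32600 J, ΔU = 48600 J.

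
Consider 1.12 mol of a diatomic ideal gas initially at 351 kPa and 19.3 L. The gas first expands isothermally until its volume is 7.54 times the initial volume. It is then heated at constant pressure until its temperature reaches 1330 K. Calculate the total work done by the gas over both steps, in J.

T₁ = P₁V₁/(nR) = 351×19.3/(1.12×8.314) = 728 K.
Step 1 — Isothermal: T stays 728 K; PV = const ⇒ V₂ = 146 L, P₂ = 46.6 kPa.
ΔU = 0 (ideal gas, T constant).
W = nRT ln(V₂/V₁) = 1.12×8.314×728×ln(7.54) = 13700 J.
Q = ΔU + W = 13700 J.
State after step 1: P = 46.6 kPa, V = 146 L, T = 728 K.
Step 2 — Isobaric: P stays 46.6 kPa; V/T = const ⇒ T₂ = 1330 K, V₂ = 266 L.
W = PΔV = 46.6×(266−146) kPa·L = 5610 J.
ΔU = nCvΔT = 1.12×20.8×(1330−728) = 14000 J.
Q = ΔU + W = nCpΔT = 19600 J.
Net over both steps: W = 19300 J, Q = 33300 J, ΔU = 14000 J.

19300 J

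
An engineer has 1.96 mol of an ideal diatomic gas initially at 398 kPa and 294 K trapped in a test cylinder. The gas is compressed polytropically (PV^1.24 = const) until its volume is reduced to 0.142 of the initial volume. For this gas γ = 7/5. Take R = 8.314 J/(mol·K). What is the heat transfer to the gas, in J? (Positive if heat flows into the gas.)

-4770 J

V₁ = nRT₁/P₁ = 1.96×8.314×294/398 = 12.0 L.
Polytropic n=1.24: T₂ = T₁(V₁/V₂)^(n−1) = 294×(7.04)^0.24 = 470 K; P₂ = P₁(V₁/V₂)^n = 4480 kPa.
W = (P₁V₁−P₂V₂)/(n−1) = (398×12.0−4480×1.71)/0.24 = -11900 J.
ΔU = nCvΔT = 1.96×20.8×(470−294) = 7160 J.
Q = ΔU + W = -4770 J.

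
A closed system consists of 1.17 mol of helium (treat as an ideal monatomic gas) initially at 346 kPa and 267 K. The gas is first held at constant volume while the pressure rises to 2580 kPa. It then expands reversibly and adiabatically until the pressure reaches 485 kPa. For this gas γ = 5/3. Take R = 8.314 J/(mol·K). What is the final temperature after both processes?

V₁ = nRT₁/P₁ = 1.17×8.314×267/346 = 7.51 L.
Step 1 — Isochoric: V stays 7.51 L; P/T = const ⇒ T₂ = 1990 K, P₂ = 2580 kPa.
W = 0 (no volume change).
ΔU = nCvΔT = 1.17×12.5×(1990−267) = 25200 J.
Q = ΔU = 25200 J.
State after step 1: P = 2580 kPa, V = 7.51 L, T = 1990 K.
Step 2 — Adiabatic: T₂/T₁ = (P₂/P₁)^((γ−1)/γ) ⇒ T₂ = 1990×(0.188)^0.400 = 1020 K; V₂ = 20.5 L.
ΔU = nCvΔT = 1.17×12.5×(1020−1990) = -14200 J.
Q = 0 for an adiabatic process, so W = −ΔU = 14200 J.
Net over both steps: W = 14200 J, Q = 25200 J, ΔU = 11000 J.

1020 K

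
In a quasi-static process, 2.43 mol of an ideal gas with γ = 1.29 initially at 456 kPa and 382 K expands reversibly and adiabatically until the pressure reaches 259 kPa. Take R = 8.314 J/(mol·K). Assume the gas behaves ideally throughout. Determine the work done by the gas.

3180 J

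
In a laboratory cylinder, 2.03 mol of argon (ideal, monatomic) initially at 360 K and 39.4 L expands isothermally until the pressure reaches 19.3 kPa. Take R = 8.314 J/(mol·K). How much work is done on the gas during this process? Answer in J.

-12600 J

P₁ = nRT₁/V₁ = 2.03×8.314×360/39.4 = 154 kPa.
Isothermal: T stays 360 K; PV = const ⇒ V₂ = 315 L, P₂ = 19.3 kPa.
W = nRT ln(V₂/V₁) = 2.03×8.314×360×ln(7.99) = 12600 J.
Work done on the gas = −W_by = -12600 J.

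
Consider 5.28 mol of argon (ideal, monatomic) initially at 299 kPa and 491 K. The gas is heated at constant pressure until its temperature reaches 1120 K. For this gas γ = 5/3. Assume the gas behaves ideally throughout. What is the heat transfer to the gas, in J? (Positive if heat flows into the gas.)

V₁ = nRT₁/P₁ = 5.28×8.314×491/299 = 72.1 L.
Isobaric: P stays 299 kPa; V/T = const ⇒ T₂ = 1120 K, V₂ = 164 L.
W = PΔV = 299×(164−72.1) kPa·L = 27600 J.
ΔU = nCvΔT = 5.28×12.5×(1120−491) = 41400 J.
Q = ΔU + W = nCpΔT = 69000 J.

69000 J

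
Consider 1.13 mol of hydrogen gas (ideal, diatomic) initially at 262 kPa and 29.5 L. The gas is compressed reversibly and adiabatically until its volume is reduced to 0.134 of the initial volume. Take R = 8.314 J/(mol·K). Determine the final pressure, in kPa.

T₁ = P₁V₁/(nR) = 262×29.5/(1.13×8.314) = 823 K.
Adiabatic: TV^(γ−1) = const ⇒ T₂ = 823×(7.46)^0.400 = 1840 K; PV^γ = const ⇒ P₂ = 4370 kPa.

4370 kPa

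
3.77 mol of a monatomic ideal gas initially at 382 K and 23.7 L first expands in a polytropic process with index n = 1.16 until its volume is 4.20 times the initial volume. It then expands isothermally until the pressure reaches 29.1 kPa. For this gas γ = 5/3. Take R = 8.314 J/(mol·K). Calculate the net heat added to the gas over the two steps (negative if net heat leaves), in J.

23000 J

P₁ = nRT₁/V₁ = 3.77×8.314×382/23.7 = 505 kPa.
Step 1 — Polytropic n=1.16: T₂ = T₁(V₁/V₂)^(n−1) = 382×(0.238)^0.16 = 304 K; P₂ = P₁(V₁/V₂)^n = 95.6 kPa.
W = (P₁V₁−P₂V₂)/(n−1) = (505×23.7−95.6×99.5)/0.16 = 15400 J.
ΔU = nCvΔT = 3.77×12.5×(304−382) = -3680 J.
Q = ΔU + W = 11700 J.
State after step 1: P = 95.6 kPa, V = 99.5 L, T = 304 K.
Step 2 — Isothermal: T stays 304 K; PV = const ⇒ V₂ = 327 L, P₂ = 29.1 kPa.
ΔU = 0 (ideal gas, T constant).
W = nRT ln(V₂/V₁) = 3.77×8.314×304×ln(3.29) = 11300 J.
Q = ΔU + W = 11300 J.
Net over both steps: W = 26700 J, Q = 23000 J, ΔU = -3680 J.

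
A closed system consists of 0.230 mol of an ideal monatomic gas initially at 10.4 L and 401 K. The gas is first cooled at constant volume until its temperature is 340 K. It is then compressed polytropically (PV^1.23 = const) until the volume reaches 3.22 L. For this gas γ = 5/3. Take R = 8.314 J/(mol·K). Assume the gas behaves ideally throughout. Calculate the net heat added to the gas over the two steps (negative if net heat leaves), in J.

P₁ = nRT₁/V₁ = 0.230×8.314×401/10.4 = 73.7 kPa.
Step 1 — Isochoric: V stays 10.4 L; P/T = const ⇒ T₂ = 340 K, P₂ = 62.5 kPa.
W = 0 (no volume change).
ΔU = nCvΔT = 0.230×12.5×(340−401) = -175 J.
Q = ΔU = -175 J.
State after step 1: P = 62.5 kPa, V = 10.4 L, T = 340 K.
Step 2 — Polytropic n=1.23: T₂ = T₁(V₁/V₂)^(n−1) = 340×(3.23)^0.23 = 445 K; P₂ = P₁(V₁/V₂)^n = 264 kPa.
W = (P₁V₁−P₂V₂)/(n−1) = (62.5×10.4−264×3.22)/0.23 = -875 J.
ΔU = nCvΔT = 0.230×12.5×(445−340) = 302 J.
Q = ΔU + W = -573 J.
Net over both steps: W = -875 J, Q = -748 J, ΔU = 127 J.

-748 J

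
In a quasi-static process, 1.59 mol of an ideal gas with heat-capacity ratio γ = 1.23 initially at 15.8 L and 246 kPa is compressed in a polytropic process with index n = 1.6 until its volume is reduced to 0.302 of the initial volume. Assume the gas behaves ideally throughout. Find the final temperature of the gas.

603 K

T₁ = P₁V₁/(nR) = 246×15.8/(1.59×8.314) = 294 K.
Polytropic n=1.6: T₂ = T₁(V₁/V₂)^(n−1) = 294×(3.31)^0.60 = 603 K; P₂ = P₁(V₁/V₂)^n = 1670 kPa.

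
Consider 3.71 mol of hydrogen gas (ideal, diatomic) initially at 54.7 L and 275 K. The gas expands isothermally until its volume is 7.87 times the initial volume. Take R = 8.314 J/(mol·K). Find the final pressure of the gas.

19.7 kPa

P₁ = nRT₁/V₁ = 3.71×8.314×275/54.7 = 155 kPa.
Isothermal: T stays 275 K; PV = const ⇒ V₂ = 430 L, P₂ = 19.7 kPa.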